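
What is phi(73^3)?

383688

φ(389017) = 389017 · (1 − 1/73)
       = 389017 · 72/73 = 383688.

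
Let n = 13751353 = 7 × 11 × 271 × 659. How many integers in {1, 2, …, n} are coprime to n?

10659600

φ(13751353) = 13751353 · (1 − 1/7) · (1 − 1/11) · (1 − 1/271) · (1 − 1/659)
       = 13751353 · 10659600/13751353 = 10659600.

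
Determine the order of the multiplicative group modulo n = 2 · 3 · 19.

36

φ(114) = 114 · (1 − 1/2) · (1 − 1/3) · (1 − 1/19)
       = 114 · 36/114 = 36.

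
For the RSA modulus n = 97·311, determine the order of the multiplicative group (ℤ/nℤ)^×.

29760

For distinct primes, φ(pq) = (p−1)(q−1) = 96 × 310 = 29760.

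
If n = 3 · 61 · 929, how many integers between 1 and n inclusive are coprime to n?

φ(170007) = 170007 · (1 − 1/3) · (1 − 1/61) · (1 − 1/929)
       = 170007 · 111360/170007 = 111360.

111360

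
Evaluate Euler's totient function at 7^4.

2058

φ(7^4) = 7^3·(7−1) = 343·6 = 2058.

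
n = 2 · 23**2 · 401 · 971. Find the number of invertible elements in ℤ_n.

φ(411954518) = 411954518 · (1 − 1/2) · (1 − 1/23) · (1 − 1/401) · (1 − 1/971)
       = 411954518 · 8536000/17911066 = 196328000.

196328000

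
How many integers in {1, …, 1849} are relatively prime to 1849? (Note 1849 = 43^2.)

1806

φ(1849) = 1849 · (1 − 1/43)
       = 1849 · 42/43 = 1806.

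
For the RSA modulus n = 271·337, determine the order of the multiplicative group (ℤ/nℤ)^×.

90720

φ(271) = 271 − 1 = 270.
φ(337) = 337 − 1 = 336.
Multiply: 270 · 336 = 90720.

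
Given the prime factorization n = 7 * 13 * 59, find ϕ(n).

4176

φ(5369) = 5369 · (1 − 1/7) · (1 − 1/13) · (1 − 1/59)
       = 5369 · 4176/5369 = 4176.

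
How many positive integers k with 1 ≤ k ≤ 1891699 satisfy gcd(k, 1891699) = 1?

1693440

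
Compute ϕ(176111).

142560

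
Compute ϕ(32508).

9072

Factor 32508: 32508 = 2**2 · 3**3 · 7 · 43.
φ(2^2) = 2^2 − 2^1 = 4 − 2 = 2.
φ(3^3) = 3^3 − 3^2 = 27 − 9 = 18.
φ(7) = 7 − 1 = 6.
φ(43) = 43 − 1 = 42.
Multiply: 2 · 18 · 6 · 42 = 9072.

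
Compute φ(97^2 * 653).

φ(97^2) = 97^2 − 97^1 = 9409 − 97 = 9312.
φ(653) = 653 − 1 = 652.
Since φ is multiplicative, φ(6144077) = 9312 · 652 = 6071424.

6071424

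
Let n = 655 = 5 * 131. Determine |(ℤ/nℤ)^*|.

φ(655) = 655 · (1 − 1/5) · (1 − 1/131)
       = 655 · 520/655 = 520.

520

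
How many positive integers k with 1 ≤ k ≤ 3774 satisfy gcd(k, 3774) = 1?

1152

Factor 3774: 3774 = 2 × 3 × 17 × 37.
φ(3774) = 3774 · (1 − 1/2) · (1 − 1/3) · (1 − 1/17) · (1 − 1/37)
       = 3774 · 1152/3774 = 1152.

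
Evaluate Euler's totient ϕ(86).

Prime factorization: 86 = 2 · 43.
φ(86) = 86 · (1 − 1/2) · (1 − 1/43)
       = 86 · 42/86 = 42.

42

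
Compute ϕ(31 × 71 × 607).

φ(1336007) = 1336007 · (1 − 1/31) · (1 − 1/71) · (1 − 1/607)
       = 1336007 · 1272600/1336007 = 1272600.

1272600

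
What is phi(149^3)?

φ(3307949) = 3307949 · (1 − 1/149)
       = 3307949 · 148/149 = 3285748.

3285748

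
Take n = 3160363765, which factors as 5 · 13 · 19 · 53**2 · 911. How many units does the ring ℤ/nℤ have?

φ(3160363765) = 3160363765 · (1 − 1/5) · (1 − 1/13) · (1 − 1/19) · (1 − 1/53) · (1 − 1/911)
       = 3160363765 · 40884480/59629505 = 2166877440.

2166877440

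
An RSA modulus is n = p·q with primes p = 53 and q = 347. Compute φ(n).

φ(53) = 53 − 1 = 52.
φ(347) = 347 − 1 = 346.
φ(18391) = 52 × 346 = 17992.

17992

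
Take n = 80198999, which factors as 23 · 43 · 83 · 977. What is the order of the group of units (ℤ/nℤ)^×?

73949568

φ(23) = 23 − 1 = 22.
φ(43) = 43 − 1 = 42.
φ(83) = 83 − 1 = 82.
φ(977) = 977 − 1 = 976.
Multiply: 22 · 42 · 82 · 976 = 73949568.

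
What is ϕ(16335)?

7920

16335 = 3^3 · 5 · 11^2.
φ(3^3) = 3^2·(3−1) = 9·2 = 18.
φ(5) = 5 − 1 = 4.
φ(11^2) = 11^2 − 11^1 = 121 − 11 = 110.
φ(16335) = 18 × 4 × 110 = 7920.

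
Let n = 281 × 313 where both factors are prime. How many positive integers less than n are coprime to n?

87360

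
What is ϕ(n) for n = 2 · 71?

70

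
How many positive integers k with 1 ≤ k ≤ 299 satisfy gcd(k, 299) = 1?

299 = 13 · 23.
φ(299) = 299 · (1 − 1/13) · (1 − 1/23)
       = 299 · 264/299 = 264.

264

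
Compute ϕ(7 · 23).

φ(7) = 7 − 1 = 6.
φ(23) = 23 − 1 = 22.
φ(161) = 6 × 22 = 132.

132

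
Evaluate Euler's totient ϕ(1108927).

Factor 1108927: 1108927 = 17 · 37 · 41 · 43.
φ(17) = 17 − 1 = 16.
φ(37) = 37 − 1 = 36.
φ(41) = 41 − 1 = 40.
φ(43) = 43 − 1 = 42.
φ(1108927) = 16 × 36 × 40 × 42 = 967680.

967680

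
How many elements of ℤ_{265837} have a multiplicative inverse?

223080

First factor: 265837 = 11**2 · 13**3.
φ(265837) = 265837 · (1 − 1/11) · (1 − 1/13)
       = 265837 · 120/143 = 223080.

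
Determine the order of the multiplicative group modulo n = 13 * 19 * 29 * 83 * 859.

425513088

φ(13) = 13 − 1 = 12.
φ(19) = 19 − 1 = 18.
φ(29) = 29 − 1 = 28.
φ(83) = 83 − 1 = 82.
φ(859) = 859 − 1 = 858.
φ(510700411) = 12 × 18 × 28 × 82 × 858 = 425513088.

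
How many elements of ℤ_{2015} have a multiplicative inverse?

First factor: 2015 = 5 × 13 × 31.
φ(5) = 5 − 1 = 4.
φ(13) = 13 − 1 = 12.
φ(31) = 31 − 1 = 30.
Since φ is multiplicative, φ(2015) = 4 · 12 · 30 = 1440.

1440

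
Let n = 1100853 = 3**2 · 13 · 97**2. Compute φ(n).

φ(1100853) = 1100853 · (1 − 1/3) · (1 − 1/13) · (1 − 1/97)
       = 1100853 · 2304/3783 = 670464.

670464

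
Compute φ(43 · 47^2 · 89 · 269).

φ(2274083767) = 2274083767 · (1 − 1/43) · (1 − 1/47) · (1 − 1/89) · (1 − 1/269)
       = 2274083767 · 45564288/48384761 = 2141521536.

2141521536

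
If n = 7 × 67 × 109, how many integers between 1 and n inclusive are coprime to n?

42768

φ(7) = 7 − 1 = 6.
φ(67) = 67 − 1 = 66.
φ(109) = 109 − 1 = 108.
φ(51121) = 6 × 66 × 108 = 42768.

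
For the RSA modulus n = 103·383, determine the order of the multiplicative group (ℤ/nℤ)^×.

φ(pq) = (p−1)(q−1) = 102 · 382 = 38964.

38964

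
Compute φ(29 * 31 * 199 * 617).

φ(29) = 29 − 1 = 28.
φ(31) = 31 − 1 = 30.
φ(199) = 199 − 1 = 198.
φ(617) = 617 − 1 = 616.
Multiply: 28 · 30 · 198 · 616 = 102453120.

102453120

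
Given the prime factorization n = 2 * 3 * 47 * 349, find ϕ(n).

φ(2) = 2 − 1 = 1.
φ(3) = 3 − 1 = 2.
φ(47) = 47 − 1 = 46.
φ(349) = 349 − 1 = 348.
Multiply: 1 · 2 · 46 · 348 = 32016.

32016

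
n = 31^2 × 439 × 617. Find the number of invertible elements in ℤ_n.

φ(31^2) = 31^2 − 31^1 = 961 − 31 = 930.
φ(439) = 439 − 1 = 438.
φ(617) = 617 − 1 = 616.
Since φ is multiplicative, φ(260299343) = 930 · 438 · 616 = 250921440.

250921440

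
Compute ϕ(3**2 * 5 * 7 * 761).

109440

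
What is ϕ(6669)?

Prime factorization: 6669 = 3^3 · 13 · 19.
φ(6669) = 6669 · (1 − 1/3) · (1 − 1/13) · (1 − 1/19)
       = 6669 · 432/741 = 3888.

3888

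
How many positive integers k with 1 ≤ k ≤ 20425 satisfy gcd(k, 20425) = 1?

15120

First factor: 20425 = 5^2 * 19 * 43.
φ(20425) = 20425 · (1 − 1/5) · (1 − 1/19) · (1 − 1/43)
       = 20425 · 3024/4085 = 15120.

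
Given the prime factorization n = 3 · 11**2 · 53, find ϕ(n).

11440

φ(3) = 3 − 1 = 2.
φ(11^2) = 11^1·(11−1) = 11·10 = 110.
φ(53) = 53 − 1 = 52.
φ(19239) = 2 × 110 × 52 = 11440.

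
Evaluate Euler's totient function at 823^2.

φ(823^2) = 823^2 − 823^1 = 677329 − 823 = 676506.

676506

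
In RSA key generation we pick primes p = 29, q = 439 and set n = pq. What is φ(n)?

φ(29) = 29 − 1 = 28.
φ(439) = 439 − 1 = 438.
Multiply: 28 · 438 = 12264.

12264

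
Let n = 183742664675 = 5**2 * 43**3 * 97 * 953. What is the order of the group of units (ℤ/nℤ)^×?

141946398720

φ(183742664675) = 183742664675 · (1 − 1/5) · (1 − 1/43) · (1 − 1/97) · (1 − 1/953)
       = 183742664675 · 15353856/19874815 = 141946398720.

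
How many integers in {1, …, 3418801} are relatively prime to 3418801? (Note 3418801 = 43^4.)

3339294

φ(3418801) = 3418801 · (1 − 1/43)
       = 3418801 · 42/43 = 3339294.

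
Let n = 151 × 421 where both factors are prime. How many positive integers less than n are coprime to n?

63000

φ(pq) = (p−1)(q−1) = 150 · 420 = 63000.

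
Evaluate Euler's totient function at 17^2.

φ(17^2) = 17^1·(17−1) = 17·16 = 272.

272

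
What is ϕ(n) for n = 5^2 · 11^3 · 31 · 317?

229416000

φ(326993425) = 326993425 · (1 − 1/5) · (1 − 1/11) · (1 − 1/31) · (1 − 1/317)
       = 326993425 · 379200/540485 = 229416000.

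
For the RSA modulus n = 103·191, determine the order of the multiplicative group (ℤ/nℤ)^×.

φ(103) = 103 − 1 = 102.
φ(191) = 191 − 1 = 190.
Multiply: 102 · 190 = 19380.

19380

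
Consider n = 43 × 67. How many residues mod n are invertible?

2772

φ(2881) = 2881 · (1 − 1/43) · (1 − 1/67)
       = 2881 · 2772/2881 = 2772.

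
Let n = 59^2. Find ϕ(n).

3422

φ(59^2) = 59^2 − 59^1 = 3481 − 59 = 3422.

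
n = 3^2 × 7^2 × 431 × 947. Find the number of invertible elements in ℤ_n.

φ(179997237) = 179997237 · (1 − 1/3) · (1 − 1/7) · (1 − 1/431) · (1 − 1/947)
       = 179997237 · 4881360/8571297 = 102508560.

102508560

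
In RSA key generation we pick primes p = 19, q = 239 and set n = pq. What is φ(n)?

φ(pq) = (p−1)(q−1) = 18 · 238 = 4284.

4284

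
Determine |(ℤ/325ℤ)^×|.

240

Factor 325: 325 = 5**2 * 13.
φ(5^2) = 5^1·(5−1) = 5·4 = 20.
φ(13) = 13 − 1 = 12.
Multiply: 20 · 12 = 240.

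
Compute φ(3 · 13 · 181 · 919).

φ(6487221) = 6487221 · (1 − 1/3) · (1 − 1/13) · (1 − 1/181) · (1 − 1/919)
       = 6487221 · 3965760/6487221 = 3965760.

3965760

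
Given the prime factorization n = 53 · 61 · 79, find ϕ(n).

243360

φ(53) = 53 − 1 = 52.
φ(61) = 61 − 1 = 60.
φ(79) = 79 − 1 = 78.
φ(255407) = 52 × 60 × 78 = 243360.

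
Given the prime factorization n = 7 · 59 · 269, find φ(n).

φ(111097) = 111097 · (1 − 1/7) · (1 − 1/59) · (1 − 1/269)
       = 111097 · 93264/111097 = 93264.

93264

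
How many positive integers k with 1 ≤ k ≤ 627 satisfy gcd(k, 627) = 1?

Factor 627: 627 = 3 · 11 · 19.
φ(627) = 627 · (1 − 1/3) · (1 − 1/11) · (1 − 1/19)
       = 627 · 360/627 = 360.

360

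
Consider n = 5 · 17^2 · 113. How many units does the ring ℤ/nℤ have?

121856

φ(163285) = 163285 · (1 − 1/5) · (1 − 1/17) · (1 − 1/113)
       = 163285 · 7168/9605 = 121856.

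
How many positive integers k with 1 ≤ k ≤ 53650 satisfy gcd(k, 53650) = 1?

20160

Factor 53650: 53650 = 2 × 5**2 × 29 × 37.
φ(53650) = 53650 · (1 − 1/2) · (1 − 1/5) · (1 − 1/29) · (1 − 1/37)
       = 53650 · 4032/10730 = 20160.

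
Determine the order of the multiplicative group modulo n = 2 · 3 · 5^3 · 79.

φ(2) = 2 − 1 = 1.
φ(3) = 3 − 1 = 2.
φ(5^3) = 5^2·(5−1) = 25·4 = 100.
φ(79) = 79 − 1 = 78.
Multiply: 1 · 2 · 100 · 78 = 15600.

15600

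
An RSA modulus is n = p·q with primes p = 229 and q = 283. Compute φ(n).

φ(64807) = 64807 · (1 − 1/229) · (1 − 1/283)
       = 64807 · 64296/64807 = 64296.

64296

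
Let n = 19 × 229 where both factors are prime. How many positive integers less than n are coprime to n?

4104

For distinct primes, φ(pq) = (p−1)(q−1) = 18 × 228 = 4104.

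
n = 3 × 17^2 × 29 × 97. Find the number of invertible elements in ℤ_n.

φ(2438871) = 2438871 · (1 − 1/3) · (1 − 1/17) · (1 − 1/29) · (1 − 1/97)
       = 2438871 · 86016/143463 = 1462272.

1462272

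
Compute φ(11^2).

110

φ(11^2) = 11^1·(11−1) = 11·10 = 110.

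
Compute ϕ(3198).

3198 = 2 × 3 × 13 × 41.
φ(3198) = 3198 · (1 − 1/2) · (1 − 1/3) · (1 − 1/13) · (1 − 1/41)
       = 3198 · 960/3198 = 960.

960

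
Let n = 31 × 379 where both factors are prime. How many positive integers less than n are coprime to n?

For distinct primes, φ(pq) = (p−1)(q−1) = 30 × 378 = 11340.

11340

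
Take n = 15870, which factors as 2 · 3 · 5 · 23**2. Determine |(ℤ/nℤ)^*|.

4048

φ(2) = 2 − 1 = 1.
φ(3) = 3 − 1 = 2.
φ(5) = 5 − 1 = 4.
φ(23^2) = 23^2 − 23^1 = 529 − 23 = 506.
Multiply: 1 · 2 · 4 · 506 = 4048.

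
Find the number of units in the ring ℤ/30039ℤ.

First factor: 30039 = 3 * 17 * 19 * 31.
φ(30039) = 30039 · (1 − 1/3) · (1 − 1/17) · (1 − 1/19) · (1 − 1/31)
       = 30039 · 17280/30039 = 17280.

17280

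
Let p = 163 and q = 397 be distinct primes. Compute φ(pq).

64152

φ(64711) = 64711 · (1 − 1/163) · (1 − 1/397)
       = 64711 · 64152/64711 = 64152.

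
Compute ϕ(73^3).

383688

φ(73^3) = 73^2·(73−1) = 5329·72 = 383688.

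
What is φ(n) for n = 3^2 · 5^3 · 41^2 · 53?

51168000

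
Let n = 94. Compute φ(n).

Factor 94: 94 = 2 * 47.
φ(94) = 94 · (1 − 1/2) · (1 − 1/47)
       = 94 · 46/94 = 46.

46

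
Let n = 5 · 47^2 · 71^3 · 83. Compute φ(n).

250232820320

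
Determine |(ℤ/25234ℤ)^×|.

25234 = 2 * 11 * 31 * 37.
φ(25234) = 25234 · (1 − 1/2) · (1 − 1/11) · (1 − 1/31) · (1 − 1/37)
       = 25234 · 10800/25234 = 10800.

10800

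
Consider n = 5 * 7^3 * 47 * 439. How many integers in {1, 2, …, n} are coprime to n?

23694048

φ(35385595) = 35385595 · (1 − 1/5) · (1 − 1/7) · (1 − 1/47) · (1 − 1/439)
       = 35385595 · 483552/722155 = 23694048.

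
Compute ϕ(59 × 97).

5568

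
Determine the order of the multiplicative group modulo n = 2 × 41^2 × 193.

314880

φ(2) = 2 − 1 = 1.
φ(41^2) = 41^2 − 41^1 = 1681 − 41 = 1640.
φ(193) = 193 − 1 = 192.
Multiply: 1 · 1640 · 192 = 314880.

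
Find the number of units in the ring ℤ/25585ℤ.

16128

Factor 25585: 25585 = 5 · 7 · 17 · 43.
φ(25585) = 25585 · (1 − 1/5) · (1 − 1/7) · (1 − 1/17) · (1 − 1/43)
       = 25585 · 16128/25585 = 16128.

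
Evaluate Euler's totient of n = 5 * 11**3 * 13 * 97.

φ(5) = 5 − 1 = 4.
φ(11^3) = 11^3 − 11^2 = 1331 − 121 = 1210.
φ(13) = 13 − 1 = 12.
φ(97) = 97 − 1 = 96.
Multiply: 4 · 1210 · 12 · 96 = 5575680.

5575680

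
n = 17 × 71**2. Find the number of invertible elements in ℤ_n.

φ(85697) = 85697 · (1 − 1/17) · (1 − 1/71)
       = 85697 · 1120/1207 = 79520.

79520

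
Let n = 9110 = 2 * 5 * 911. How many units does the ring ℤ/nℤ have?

3640

φ(9110) = 9110 · (1 − 1/2) · (1 − 1/5) · (1 − 1/911)
       = 9110 · 3640/9110 = 3640.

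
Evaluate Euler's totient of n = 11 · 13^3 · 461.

φ(11) = 11 − 1 = 10.
φ(13^3) = 13^2·(13−1) = 169·12 = 2028.
φ(461) = 461 − 1 = 460.
Since φ is multiplicative, φ(11140987) = 10 · 2028 · 460 = 9328800.

9328800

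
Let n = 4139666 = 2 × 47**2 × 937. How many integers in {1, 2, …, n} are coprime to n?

2023632

φ(4139666) = 4139666 · (1 − 1/2) · (1 − 1/47) · (1 − 1/937)
       = 4139666 · 43056/88078 = 2023632.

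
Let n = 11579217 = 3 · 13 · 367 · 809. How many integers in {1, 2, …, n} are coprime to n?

φ(3) = 3 − 1 = 2.
φ(13) = 13 − 1 = 12.
φ(367) = 367 − 1 = 366.
φ(809) = 809 − 1 = 808.
Since φ is multiplicative, φ(11579217) = 2 · 12 · 366 · 808 = 7097472.

7097472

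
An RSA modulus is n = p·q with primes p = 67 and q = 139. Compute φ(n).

9108

For distinct primes, φ(pq) = (p−1)(q−1) = 66 × 138 = 9108.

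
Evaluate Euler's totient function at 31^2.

φ(961) = 961 · (1 − 1/31)
       = 961 · 30/31 = 930.

930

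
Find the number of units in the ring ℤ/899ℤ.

First factor: 899 = 29 · 31.
φ(29) = 29 − 1 = 28.
φ(31) = 31 − 1 = 30.
Multiply: 28 · 30 = 840.

840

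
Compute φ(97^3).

φ(97^3) = 97^3 − 97^2 = 912673 − 9409 = 903264.

903264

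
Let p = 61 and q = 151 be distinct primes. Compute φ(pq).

9000

φ(61) = 61 − 1 = 60.
φ(151) = 151 − 1 = 150.
Multiply: 60 · 150 = 9000.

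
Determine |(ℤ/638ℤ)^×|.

280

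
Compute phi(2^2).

2

φ(4) = 4 · (1 − 1/2)
       = 4 · 1/2 = 2.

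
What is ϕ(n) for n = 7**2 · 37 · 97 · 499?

72285696

φ(87754639) = 87754639 · (1 − 1/7) · (1 − 1/37) · (1 − 1/97) · (1 − 1/499)
       = 87754639 · 10326528/12536377 = 72285696.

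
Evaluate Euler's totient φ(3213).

1728

Prime factorization: 3213 = 3^3 * 7 * 17.
φ(3213) = 3213 · (1 − 1/3) · (1 − 1/7) · (1 − 1/17)
       = 3213 · 192/357 = 1728.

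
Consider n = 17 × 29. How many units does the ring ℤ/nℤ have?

φ(17) = 17 − 1 = 16.
φ(29) = 29 − 1 = 28.
φ(493) = 16 × 28 = 448.

448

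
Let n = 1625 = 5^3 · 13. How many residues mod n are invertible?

φ(1625) = 1625 · (1 − 1/5) · (1 − 1/13)
       = 1625 · 48/65 = 1200.

1200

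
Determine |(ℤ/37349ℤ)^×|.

32448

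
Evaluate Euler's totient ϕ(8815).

6720

Factor 8815: 8815 = 5 · 41 · 43.
φ(8815) = 8815 · (1 − 1/5) · (1 − 1/41) · (1 − 1/43)
       = 8815 · 6720/8815 = 6720.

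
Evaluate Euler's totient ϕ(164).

Factor 164: 164 = 2^2 · 41.
φ(164) = 164 · (1 − 1/2) · (1 − 1/41)
       = 164 · 40/82 = 80.

80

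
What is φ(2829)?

1760

Factor 2829: 2829 = 3 × 23 × 41.
φ(3) = 3 − 1 = 2.
φ(23) = 23 − 1 = 22.
φ(41) = 41 − 1 = 40.
Since φ is multiplicative, φ(2829) = 2 · 22 · 40 = 1760.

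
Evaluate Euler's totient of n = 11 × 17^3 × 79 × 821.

2957510400

φ(3505174937) = 3505174937 · (1 − 1/11) · (1 − 1/17) · (1 − 1/79) · (1 − 1/821)
       = 3505174937 · 10233600/12128633 = 2957510400.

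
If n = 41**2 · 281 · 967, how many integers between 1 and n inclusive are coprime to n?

443587200

φ(456773087) = 456773087 · (1 − 1/41) · (1 − 1/281) · (1 − 1/967)
       = 456773087 · 10819200/11140807 = 443587200.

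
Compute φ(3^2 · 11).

60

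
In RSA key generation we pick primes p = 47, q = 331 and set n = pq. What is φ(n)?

15180

For distinct primes, φ(pq) = (p−1)(q−1) = 46 × 330 = 15180.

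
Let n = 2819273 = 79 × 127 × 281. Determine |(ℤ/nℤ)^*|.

2751840

φ(2819273) = 2819273 · (1 − 1/79) · (1 − 1/127) · (1 − 1/281)
       = 2819273 · 2751840/2819273 = 2751840.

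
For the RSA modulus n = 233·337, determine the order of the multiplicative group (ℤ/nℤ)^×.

77952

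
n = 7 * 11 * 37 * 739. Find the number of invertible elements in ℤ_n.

1594080

φ(7) = 7 − 1 = 6.
φ(11) = 11 − 1 = 10.
φ(37) = 37 − 1 = 36.
φ(739) = 739 − 1 = 738.
φ(2105411) = 6 × 10 × 36 × 738 = 1594080.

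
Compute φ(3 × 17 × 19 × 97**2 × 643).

3443503104

φ(5862437403) = 5862437403 · (1 − 1/3) · (1 − 1/17) · (1 − 1/19) · (1 − 1/97) · (1 − 1/643)
       = 5862437403 · 35500032/60437499 = 3443503104.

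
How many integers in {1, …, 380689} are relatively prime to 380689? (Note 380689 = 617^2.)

380072

φ(380689) = 380689 · (1 − 1/617)
       = 380689 · 616/617 = 380072.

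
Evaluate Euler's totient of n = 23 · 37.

792

φ(23) = 23 − 1 = 22.
φ(37) = 37 − 1 = 36.
Multiply: 22 · 36 = 792.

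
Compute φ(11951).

10368

Factor 11951: 11951 = 17 * 19 * 37.
φ(11951) = 11951 · (1 − 1/17) · (1 − 1/19) · (1 − 1/37)
       = 11951 · 10368/11951 = 10368.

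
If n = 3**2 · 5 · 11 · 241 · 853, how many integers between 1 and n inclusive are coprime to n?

49075200

φ(101758635) = 101758635 · (1 − 1/3) · (1 − 1/5) · (1 − 1/11) · (1 − 1/241) · (1 − 1/853)
       = 101758635 · 16358400/33919545 = 49075200.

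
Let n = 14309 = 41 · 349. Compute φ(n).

13920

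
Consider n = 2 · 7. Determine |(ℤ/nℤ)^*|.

φ(2) = 2 − 1 = 1.
φ(7) = 7 − 1 = 6.
Since φ is multiplicative, φ(14) = 1 · 6 = 6.

6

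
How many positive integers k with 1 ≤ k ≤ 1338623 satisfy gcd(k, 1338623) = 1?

1338623 = 11^2 · 13 · 23 · 37.
φ(1338623) = 1338623 · (1 − 1/11) · (1 − 1/13) · (1 − 1/23) · (1 − 1/37)
       = 1338623 · 95040/121693 = 1045440.

1045440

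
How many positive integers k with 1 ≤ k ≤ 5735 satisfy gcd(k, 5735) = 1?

5735 = 5 × 31 × 37.
φ(5) = 5 − 1 = 4.
φ(31) = 31 − 1 = 30.
φ(37) = 37 − 1 = 36.
Multiply: 4 · 30 · 36 = 4320.

4320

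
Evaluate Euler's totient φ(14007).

14007 = 3 * 7 * 23 * 29.
φ(14007) = 14007 · (1 − 1/3) · (1 − 1/7) · (1 − 1/23) · (1 − 1/29)
       = 14007 · 7392/14007 = 7392.

7392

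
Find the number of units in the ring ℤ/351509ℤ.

295680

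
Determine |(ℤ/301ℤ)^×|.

First factor: 301 = 7 × 43.
φ(7) = 7 − 1 = 6.
φ(43) = 43 − 1 = 42.
Since φ is multiplicative, φ(301) = 6 · 42 = 252.

252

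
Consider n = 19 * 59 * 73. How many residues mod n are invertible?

φ(19) = 19 − 1 = 18.
φ(59) = 59 − 1 = 58.
φ(73) = 73 − 1 = 72.
Since φ is multiplicative, φ(81833) = 18 · 58 · 72 = 75168.

75168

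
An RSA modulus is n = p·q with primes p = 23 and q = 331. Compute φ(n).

7260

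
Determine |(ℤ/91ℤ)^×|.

91 = 7 * 13.
φ(91) = 91 · (1 − 1/7) · (1 − 1/13)
       = 91 · 72/91 = 72.

72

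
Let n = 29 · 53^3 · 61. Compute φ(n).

245394240

φ(29) = 29 − 1 = 28.
φ(53^3) = 53^3 − 53^2 = 148877 − 2809 = 146068.
φ(61) = 61 − 1 = 60.
Since φ is multiplicative, φ(263363413) = 28 · 146068 · 60 = 245394240.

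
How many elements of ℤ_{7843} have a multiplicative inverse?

6600

7843 = 11 × 23 × 31.
φ(11) = 11 − 1 = 10.
φ(23) = 23 − 1 = 22.
φ(31) = 31 − 1 = 30.
φ(7843) = 10 × 22 × 30 = 6600.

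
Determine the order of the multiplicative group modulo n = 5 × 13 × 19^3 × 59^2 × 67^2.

4719757527936

φ(5) = 5 − 1 = 4.
φ(13) = 13 − 1 = 12.
φ(19^3) = 19^2·(19−1) = 361·18 = 6498.
φ(59^2) = 59^2 − 59^1 = 3481 − 59 = 3422.
φ(67^2) = 67^2 − 67^1 = 4489 − 67 = 4422.
Multiply: 4 · 12 · 6498 · 3422 · 4422 = 4719757527936.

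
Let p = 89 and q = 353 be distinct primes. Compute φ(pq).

30976

φ(pq) = (p−1)(q−1) = 88 · 352 = 30976.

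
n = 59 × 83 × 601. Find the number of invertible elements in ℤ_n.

2853600

φ(59) = 59 − 1 = 58.
φ(83) = 83 − 1 = 82.
φ(601) = 601 − 1 = 600.
Multiply: 58 · 82 · 600 = 2853600.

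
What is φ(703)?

Prime factorization: 703 = 19 · 37.
φ(19) = 19 − 1 = 18.
φ(37) = 37 − 1 = 36.
Since φ is multiplicative, φ(703) = 18 · 36 = 648.

648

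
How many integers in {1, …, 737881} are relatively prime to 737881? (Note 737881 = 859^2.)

φ(859^2) = 859^2 − 859^1 = 737881 − 859 = 737022.

737022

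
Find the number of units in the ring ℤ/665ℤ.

432

Prime factorization: 665 = 5 · 7 · 19.
φ(665) = 665 · (1 − 1/5) · (1 − 1/7) · (1 − 1/19)
       = 665 · 432/665 = 432.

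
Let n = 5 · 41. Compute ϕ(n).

160

φ(5) = 5 − 1 = 4.
φ(41) = 41 − 1 = 40.
φ(205) = 4 × 40 = 160.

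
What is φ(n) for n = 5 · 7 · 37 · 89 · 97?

7299072

φ(11179735) = 11179735 · (1 − 1/5) · (1 − 1/7) · (1 − 1/37) · (1 − 1/89) · (1 − 1/97)
       = 11179735 · 7299072/11179735 = 7299072.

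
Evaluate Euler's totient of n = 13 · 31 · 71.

25200

φ(28613) = 28613 · (1 − 1/13) · (1 − 1/31) · (1 − 1/71)
       = 28613 · 25200/28613 = 25200.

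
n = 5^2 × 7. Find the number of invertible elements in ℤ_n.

120

φ(5^2) = 5^2 − 5^1 = 25 − 5 = 20.
φ(7) = 7 − 1 = 6.
Multiply: 20 · 6 = 120.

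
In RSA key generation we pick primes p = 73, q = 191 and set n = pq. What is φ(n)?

For distinct primes, φ(pq) = (p−1)(q−1) = 72 × 190 = 13680.

13680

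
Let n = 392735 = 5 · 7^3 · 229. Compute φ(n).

268128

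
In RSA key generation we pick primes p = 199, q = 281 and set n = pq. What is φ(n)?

For distinct primes, φ(pq) = (p−1)(q−1) = 198 × 280 = 55440.

55440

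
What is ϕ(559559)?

559559 = 7 · 11 · 13^2 · 43.
φ(559559) = 559559 · (1 − 1/7) · (1 − 1/11) · (1 − 1/13) · (1 − 1/43)
       = 559559 · 30240/43043 = 393120.

393120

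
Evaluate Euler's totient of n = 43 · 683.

28644

φ(29369) = 29369 · (1 − 1/43) · (1 − 1/683)
       = 29369 · 28644/29369 = 28644.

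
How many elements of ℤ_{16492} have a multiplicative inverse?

6480

16492 = 2^2 × 7 × 19 × 31.
φ(16492) = 16492 · (1 − 1/2) · (1 − 1/7) · (1 − 1/19) · (1 − 1/31)
       = 16492 · 3240/8246 = 6480.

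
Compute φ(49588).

18480

Factor 49588: 49588 = 2**2 · 7**2 · 11 · 23.
φ(49588) = 49588 · (1 − 1/2) · (1 − 1/7) · (1 − 1/11) · (1 − 1/23)
       = 49588 · 1320/3542 = 18480.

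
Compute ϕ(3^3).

18

φ(3^3) = 3^3 − 3^2 = 27 − 9 = 18.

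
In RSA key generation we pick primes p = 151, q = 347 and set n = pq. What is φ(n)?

51900

φ(n) = (p − 1)(q − 1) = (151−1)(347−1) = 150·346 = 51900.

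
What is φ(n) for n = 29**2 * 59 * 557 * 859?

22467052608

φ(29^2) = 29^1·(29−1) = 29·28 = 812.
φ(59) = 59 − 1 = 58.
φ(557) = 557 − 1 = 556.
φ(859) = 859 − 1 = 858.
Multiply: 812 · 58 · 556 · 858 = 22467052608.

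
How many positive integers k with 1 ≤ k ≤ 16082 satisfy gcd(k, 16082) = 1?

16082 = 2 * 11 * 17 * 43.
φ(2) = 2 − 1 = 1.
φ(11) = 11 − 1 = 10.
φ(17) = 17 − 1 = 16.
φ(43) = 43 − 1 = 42.
Multiply: 1 · 10 · 16 · 42 = 6720.

6720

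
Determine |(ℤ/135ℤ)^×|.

72

135 = 3^3 × 5.
φ(135) = 135 · (1 − 1/3) · (1 − 1/5)
       = 135 · 8/15 = 72.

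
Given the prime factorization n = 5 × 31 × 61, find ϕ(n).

7200

φ(5) = 5 − 1 = 4.
φ(31) = 31 − 1 = 30.
φ(61) = 61 − 1 = 60.
φ(9455) = 4 × 30 × 60 = 7200.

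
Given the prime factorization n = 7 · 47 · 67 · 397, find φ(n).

φ(7) = 7 − 1 = 6.
φ(47) = 47 − 1 = 46.
φ(67) = 67 − 1 = 66.
φ(397) = 397 − 1 = 396.
Multiply: 6 · 46 · 66 · 396 = 7213536.

7213536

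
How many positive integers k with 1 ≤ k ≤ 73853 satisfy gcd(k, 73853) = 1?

61776

73853 = 13^2 * 19 * 23.
φ(13^2) = 13^1·(13−1) = 13·12 = 156.
φ(19) = 19 − 1 = 18.
φ(23) = 23 − 1 = 22.
φ(73853) = 156 × 18 × 22 = 61776.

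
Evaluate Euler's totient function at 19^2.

342

φ(361) = 361 · (1 − 1/19)
       = 361 · 18/19 = 342.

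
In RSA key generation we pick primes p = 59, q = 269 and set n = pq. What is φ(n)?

15544

For distinct primes, φ(pq) = (p−1)(q−1) = 58 × 268 = 15544.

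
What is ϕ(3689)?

2880

First factor: 3689 = 7 · 17 · 31.
φ(3689) = 3689 · (1 − 1/7) · (1 − 1/17) · (1 − 1/31)
       = 3689 · 2880/3689 = 2880.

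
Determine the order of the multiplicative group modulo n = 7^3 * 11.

φ(3773) = 3773 · (1 − 1/7) · (1 − 1/11)
       = 3773 · 60/77 = 2940.

2940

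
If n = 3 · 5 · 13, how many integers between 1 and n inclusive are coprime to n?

96

φ(195) = 195 · (1 − 1/3) · (1 − 1/5) · (1 − 1/13)
       = 195 · 96/195 = 96.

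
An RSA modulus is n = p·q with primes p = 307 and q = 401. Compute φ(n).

122400

φ(307) = 307 − 1 = 306.
φ(401) = 401 − 1 = 400.
Since φ is multiplicative, φ(123107) = 306 · 400 = 122400.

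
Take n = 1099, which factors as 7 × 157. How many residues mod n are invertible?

936

φ(1099) = 1099 · (1 − 1/7) · (1 − 1/157)
       = 1099 · 936/1099 = 936.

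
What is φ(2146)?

2146 = 2 × 29 × 37.
φ(2) = 2 − 1 = 1.
φ(29) = 29 − 1 = 28.
φ(37) = 37 − 1 = 36.
Multiply: 1 · 28 · 36 = 1008.

1008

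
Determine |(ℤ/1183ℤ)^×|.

First factor: 1183 = 7 × 13^2.
φ(1183) = 1183 · (1 − 1/7) · (1 − 1/13)
       = 1183 · 72/91 = 936.

936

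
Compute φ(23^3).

11638

φ(23^3) = 23^3 − 23^2 = 12167 − 529 = 11638.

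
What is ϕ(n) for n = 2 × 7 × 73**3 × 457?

1049770368

φ(2) = 2 − 1 = 1.
φ(7) = 7 − 1 = 6.
φ(73^3) = 73^3 − 73^2 = 389017 − 5329 = 383688.
φ(457) = 457 − 1 = 456.
Multiply: 1 · 6 · 383688 · 456 = 1049770368.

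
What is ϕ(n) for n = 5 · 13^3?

8112

φ(5) = 5 − 1 = 4.
φ(13^3) = 13^3 − 13^2 = 2197 − 169 = 2028.
φ(10985) = 4 × 2028 = 8112.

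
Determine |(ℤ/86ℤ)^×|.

42

Factor 86: 86 = 2 · 43.
φ(86) = 86 · (1 − 1/2) · (1 − 1/43)
       = 86 · 42/86 = 42.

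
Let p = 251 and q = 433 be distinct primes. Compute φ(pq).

φ(pq) = (p−1)(q−1) = 250 · 432 = 108000.

108000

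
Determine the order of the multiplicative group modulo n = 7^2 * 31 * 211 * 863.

φ(276599267) = 276599267 · (1 − 1/7) · (1 − 1/31) · (1 − 1/211) · (1 − 1/863)
       = 276599267 · 32583600/39514181 = 228085200.

228085200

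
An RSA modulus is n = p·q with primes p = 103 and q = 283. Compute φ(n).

28764

For distinct primes, φ(pq) = (p−1)(q−1) = 102 × 282 = 28764.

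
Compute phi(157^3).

3845244

φ(157^3) = 157^2·(157−1) = 24649·156 = 3845244.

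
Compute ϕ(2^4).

8

φ(16) = 16 · (1 − 1/2)
       = 16 · 1/2 = 8.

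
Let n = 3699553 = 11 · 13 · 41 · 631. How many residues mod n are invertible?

3024000

φ(3699553) = 3699553 · (1 − 1/11) · (1 − 1/13) · (1 − 1/41) · (1 − 1/631)
       = 3699553 · 3024000/3699553 = 3024000.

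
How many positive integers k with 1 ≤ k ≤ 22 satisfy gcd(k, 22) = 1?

10

First factor: 22 = 2 * 11.
φ(22) = 22 · (1 − 1/2) · (1 − 1/11)
       = 22 · 10/22 = 10.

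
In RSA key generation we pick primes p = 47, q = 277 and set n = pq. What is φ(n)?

φ(13019) = 13019 · (1 − 1/47) · (1 − 1/277)
       = 13019 · 12696/13019 = 12696.

12696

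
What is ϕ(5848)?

2688

First factor: 5848 = 2^3 · 17 · 43.
φ(2^3) = 2^3 − 2^2 = 8 − 4 = 4.
φ(17) = 17 − 1 = 16.
φ(43) = 43 − 1 = 42.
Multiply: 4 · 16 · 42 = 2688.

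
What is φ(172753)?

133056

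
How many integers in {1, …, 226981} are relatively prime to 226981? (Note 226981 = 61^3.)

φ(226981) = 226981 · (1 − 1/61)
       = 226981 · 60/61 = 223260.

223260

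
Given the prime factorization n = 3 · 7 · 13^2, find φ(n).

φ(3549) = 3549 · (1 − 1/3) · (1 − 1/7) · (1 − 1/13)
       = 3549 · 144/273 = 1872.

1872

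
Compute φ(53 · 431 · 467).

10419760

φ(10667681) = 10667681 · (1 − 1/53) · (1 − 1/431) · (1 − 1/467)
       = 10667681 · 10419760/10667681 = 10419760.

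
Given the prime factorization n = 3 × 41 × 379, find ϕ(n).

30240

φ(3) = 3 − 1 = 2.
φ(41) = 41 − 1 = 40.
φ(379) = 379 − 1 = 378.
Since φ is multiplicative, φ(46617) = 2 · 40 · 378 = 30240.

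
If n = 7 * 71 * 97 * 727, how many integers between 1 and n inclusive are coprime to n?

29272320

φ(7) = 7 − 1 = 6.
φ(71) = 71 − 1 = 70.
φ(97) = 97 − 1 = 96.
φ(727) = 727 − 1 = 726.
Since φ is multiplicative, φ(35047943) = 6 · 70 · 96 · 726 = 29272320.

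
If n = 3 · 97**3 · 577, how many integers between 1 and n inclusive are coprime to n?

φ(3) = 3 − 1 = 2.
φ(97^3) = 97^3 − 97^2 = 912673 − 9409 = 903264.
φ(577) = 577 − 1 = 576.
Multiply: 2 · 903264 · 576 = 1040560128.

1040560128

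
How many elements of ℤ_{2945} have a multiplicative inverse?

Prime factorization: 2945 = 5 · 19 · 31.
φ(5) = 5 − 1 = 4.
φ(19) = 19 − 1 = 18.
φ(31) = 31 − 1 = 30.
Since φ is multiplicative, φ(2945) = 4 · 18 · 30 = 2160.

2160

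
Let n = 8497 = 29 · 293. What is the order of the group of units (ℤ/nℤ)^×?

8176

φ(8497) = 8497 · (1 − 1/29) · (1 − 1/293)
       = 8497 · 8176/8497 = 8176.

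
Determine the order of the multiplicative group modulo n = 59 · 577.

φ(59) = 59 − 1 = 58.
φ(577) = 577 − 1 = 576.
Multiply: 58 · 576 = 33408.

33408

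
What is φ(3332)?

1344

3332 = 2**2 · 7**2 · 17.
φ(2^2) = 2^1·(2−1) = 2·1 = 2.
φ(7^2) = 7^2 − 7^1 = 49 − 7 = 42.
φ(17) = 17 − 1 = 16.
Multiply: 2 · 42 · 16 = 1344.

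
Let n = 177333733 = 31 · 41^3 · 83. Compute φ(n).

φ(177333733) = 177333733 · (1 − 1/31) · (1 − 1/41) · (1 − 1/83)
       = 177333733 · 98400/105493 = 165410400.

165410400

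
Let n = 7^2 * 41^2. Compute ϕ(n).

φ(82369) = 82369 · (1 − 1/7) · (1 − 1/41)
       = 82369 · 240/287 = 68880.

68880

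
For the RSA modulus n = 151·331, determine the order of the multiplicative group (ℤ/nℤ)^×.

For distinct primes, φ(pq) = (p−1)(q−1) = 150 × 330 = 49500.

49500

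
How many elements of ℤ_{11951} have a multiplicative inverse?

10368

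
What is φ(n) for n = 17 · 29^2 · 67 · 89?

75457536

φ(17) = 17 − 1 = 16.
φ(29^2) = 29^2 − 29^1 = 841 − 29 = 812.
φ(67) = 67 − 1 = 66.
φ(89) = 89 − 1 = 88.
Since φ is multiplicative, φ(85253011) = 16 · 812 · 66 · 88 = 75457536.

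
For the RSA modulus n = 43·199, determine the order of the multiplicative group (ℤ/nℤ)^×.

8316

For distinct primes, φ(pq) = (p−1)(q−1) = 42 × 198 = 8316.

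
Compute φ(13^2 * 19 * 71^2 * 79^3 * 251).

φ(13^2) = 13^1·(13−1) = 13·12 = 156.
φ(19) = 19 − 1 = 18.
φ(71^2) = 71^1·(71−1) = 71·70 = 4970.
φ(79^3) = 79^3 − 79^2 = 493039 − 6241 = 486798.
φ(251) = 251 − 1 = 250.
φ(2003143205819639) = 156 × 18 × 4970 × 486798 × 250 = 1698409014120000.

1698409014120000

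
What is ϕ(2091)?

1280

Factor 2091: 2091 = 3 · 17 · 41.
φ(2091) = 2091 · (1 − 1/3) · (1 − 1/17) · (1 − 1/41)
       = 2091 · 1280/2091 = 1280.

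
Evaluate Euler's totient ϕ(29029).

20160

First factor: 29029 = 7 × 11 × 13 × 29.
φ(7) = 7 − 1 = 6.
φ(11) = 11 − 1 = 10.
φ(13) = 13 − 1 = 12.
φ(29) = 29 − 1 = 28.
φ(29029) = 6 × 10 × 12 × 28 = 20160.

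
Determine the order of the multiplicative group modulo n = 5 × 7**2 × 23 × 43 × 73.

φ(5) = 5 − 1 = 4.
φ(7^2) = 7^2 − 7^1 = 49 − 7 = 42.
φ(23) = 23 − 1 = 22.
φ(43) = 43 − 1 = 42.
φ(73) = 73 − 1 = 72.
Multiply: 4 · 42 · 22 · 42 · 72 = 11176704.

11176704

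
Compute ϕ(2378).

1120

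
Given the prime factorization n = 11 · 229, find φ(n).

2280

φ(11) = 11 − 1 = 10.
φ(229) = 229 − 1 = 228.
Since φ is multiplicative, φ(2519) = 10 · 228 = 2280.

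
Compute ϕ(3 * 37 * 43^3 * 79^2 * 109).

3721038362496

φ(6003562359513) = 6003562359513 · (1 − 1/3) · (1 − 1/37) · (1 − 1/43) · (1 − 1/79) · (1 − 1/109)
       = 6003562359513 · 25474176/41100303 = 3721038362496.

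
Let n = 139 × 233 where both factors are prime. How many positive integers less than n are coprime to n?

32016

For distinct primes, φ(pq) = (p−1)(q−1) = 138 × 232 = 32016.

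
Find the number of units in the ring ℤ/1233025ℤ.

907200

1233025 = 5^2 * 31 * 37 * 43.
φ(1233025) = 1233025 · (1 − 1/5) · (1 − 1/31) · (1 − 1/37) · (1 − 1/43)
       = 1233025 · 181440/246605 = 907200.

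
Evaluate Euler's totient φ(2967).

1848

First factor: 2967 = 3 · 23 · 43.
φ(3) = 3 − 1 = 2.
φ(23) = 23 − 1 = 22.
φ(43) = 43 − 1 = 42.
Multiply: 2 · 22 · 42 = 1848.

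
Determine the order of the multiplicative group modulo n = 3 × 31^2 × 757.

φ(2182431) = 2182431 · (1 − 1/3) · (1 − 1/31) · (1 − 1/757)
       = 2182431 · 45360/70401 = 1406160.

1406160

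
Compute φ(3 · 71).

140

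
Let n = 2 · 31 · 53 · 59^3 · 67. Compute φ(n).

φ(45216651398) = 45216651398 · (1 − 1/2) · (1 − 1/31) · (1 − 1/53) · (1 − 1/59) · (1 − 1/67)
       = 45216651398 · 5971680/12989558 = 20787418080.

20787418080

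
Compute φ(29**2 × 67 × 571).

φ(29^2) = 29^2 − 29^1 = 841 − 29 = 812.
φ(67) = 67 − 1 = 66.
φ(571) = 571 − 1 = 570.
φ(32174137) = 812 × 66 × 570 = 30547440.

30547440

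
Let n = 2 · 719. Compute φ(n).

718

φ(2) = 2 − 1 = 1.
φ(719) = 719 − 1 = 718.
φ(1438) = 1 × 718 = 718.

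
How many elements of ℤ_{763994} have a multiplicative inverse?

290400

Prime factorization: 763994 = 2 · 7 · 11**3 · 41.
φ(763994) = 763994 · (1 − 1/2) · (1 − 1/7) · (1 − 1/11) · (1 − 1/41)
       = 763994 · 2400/6314 = 290400.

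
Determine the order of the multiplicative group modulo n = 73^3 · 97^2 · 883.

φ(73^3) = 73^2·(73−1) = 5329·72 = 383688.
φ(97^2) = 97^1·(97−1) = 97·96 = 9312.
φ(883) = 883 − 1 = 882.
Since φ is multiplicative, φ(3232010421499) = 383688 · 9312 · 882 = 3151300142592.

3151300142592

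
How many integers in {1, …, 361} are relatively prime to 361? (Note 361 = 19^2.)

342

φ(361) = 361 · (1 − 1/19)
       = 361 · 18/19 = 342.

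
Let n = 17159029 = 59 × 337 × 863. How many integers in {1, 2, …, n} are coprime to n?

16798656

φ(17159029) = 17159029 · (1 − 1/59) · (1 − 1/337) · (1 − 1/863)
       = 17159029 · 16798656/17159029 = 16798656.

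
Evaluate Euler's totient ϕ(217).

180

Factor 217: 217 = 7 * 31.
φ(217) = 217 · (1 − 1/7) · (1 − 1/31)
       = 217 · 180/217 = 180.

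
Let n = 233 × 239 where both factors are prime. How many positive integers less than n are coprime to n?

55216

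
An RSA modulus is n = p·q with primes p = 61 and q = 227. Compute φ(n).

φ(n) = (p − 1)(q − 1) = (61−1)(227−1) = 60·226 = 13560.

13560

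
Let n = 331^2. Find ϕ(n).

φ(331^2) = 331^2 − 331^1 = 109561 − 331 = 109230.

109230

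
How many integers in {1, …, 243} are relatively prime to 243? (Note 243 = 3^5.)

φ(3^5) = 3^4·(3−1) = 81·2 = 162.

162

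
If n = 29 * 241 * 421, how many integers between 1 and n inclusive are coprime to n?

φ(29) = 29 − 1 = 28.
φ(241) = 241 − 1 = 240.
φ(421) = 421 − 1 = 420.
Multiply: 28 · 240 · 420 = 2822400.

2822400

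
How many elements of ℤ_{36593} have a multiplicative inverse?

33264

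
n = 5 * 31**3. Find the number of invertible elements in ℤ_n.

115320

φ(5) = 5 − 1 = 4.
φ(31^3) = 31^2·(31−1) = 961·30 = 28830.
Since φ is multiplicative, φ(148955) = 4 · 28830 = 115320.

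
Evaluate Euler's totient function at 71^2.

4970

φ(71^2) = 71^2 − 71^1 = 5041 − 71 = 4970.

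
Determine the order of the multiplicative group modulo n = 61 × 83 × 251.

φ(1270813) = 1270813 · (1 − 1/61) · (1 − 1/83) · (1 − 1/251)
       = 1270813 · 1230000/1270813 = 1230000.

1230000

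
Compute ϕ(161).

132

Prime factorization: 161 = 7 * 23.
φ(7) = 7 − 1 = 6.
φ(23) = 23 − 1 = 22.
φ(161) = 6 × 22 = 132.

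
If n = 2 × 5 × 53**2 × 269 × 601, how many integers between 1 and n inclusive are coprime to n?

φ(2) = 2 − 1 = 1.
φ(5) = 5 − 1 = 4.
φ(53^2) = 53^1·(53−1) = 53·52 = 2756.
φ(269) = 269 − 1 = 268.
φ(601) = 601 − 1 = 600.
Multiply: 1 · 4 · 2756 · 268 · 600 = 1772659200.

1772659200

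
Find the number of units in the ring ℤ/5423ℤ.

First factor: 5423 = 11 × 17 × 29.
φ(5423) = 5423 · (1 − 1/11) · (1 − 1/17) · (1 − 1/29)
       = 5423 · 4480/5423 = 4480.

4480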